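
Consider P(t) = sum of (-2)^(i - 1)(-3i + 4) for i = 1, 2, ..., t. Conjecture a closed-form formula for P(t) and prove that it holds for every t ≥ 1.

We claim P(t) = (-2)^t(t - 1) + 1 for all t ≥ 1.
Base step (t = 1): P(1) = 1, and the closed form gives 1. They agree.
Suppose the result is true for t = i, so P(i) = (-2)^i(i - 1) + 1.
Then P(i+1) = P(i) + ((-2)^i(-3i + 1)) = ((-2)^i(i - 1) + 1) + ((-2)^i(-3i + 1)).
Simplifying, P(i+1) = (-2)^(i + 1)i + 1 = (-2)^(i+1)((i+1) - 1) + 1,
which is the closed form with t = i+1.
Hence, by induction on t, the claim holds for every t ≥ 1.

P(t) = (-2)^t(t - 1) + 1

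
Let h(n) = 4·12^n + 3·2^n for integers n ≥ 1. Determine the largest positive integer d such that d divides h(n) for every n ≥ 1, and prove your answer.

d = 6

Computing the first values: h(1) = 54 and h(2) = 588; gcd(54, 588) = 6, so d ≤ 6.
We prove 6 | 4·12^n + 3·2^n for all n ≥ 1 by induction on n.
For the base case n = 1: h(1) = 54 = 6·(9), so 6 | h(1).
Inductive step: assume the claim holds for n = m, i.e. 6 | h(m). Then
h(m+1) − 12·h(m) = (4·12^(m+1) + 3·2^(m+1)) − 12·(4·12^m + 3·2^m) = (3)·2^m·(2 − 12) = (-30)·2^m. Since 6 | h(m) by the inductive hypothesis, 6 | 12·h(m); and 6 | -30 since -30 = 6·-5. Therefore 6 | h(m+1).
By the principle of mathematical induction, the result holds for all n ≥ 1.
Therefore the largest such d is 6.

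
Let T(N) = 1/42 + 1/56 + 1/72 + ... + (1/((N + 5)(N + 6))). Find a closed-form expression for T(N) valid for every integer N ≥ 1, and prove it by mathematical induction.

We claim T(N) = N/(6(N + 6)) for all N ≥ 1.
When N = 1: T(1) = 1/42, and the closed form gives 1/42. They agree.
Inductive step: suppose the statement holds for some r ≥ 1, so T(r) = r/(6(r + 6)).
Then T(r+1) = T(r) + (1/((r + 6)(r + 7))) = (r/(6(r + 6))) + (1/((r + 6)(r + 7))).
Simplifying, T(r+1) = (r + 1)/(6(r + 7)) = (r+1)/(6((r+1) + 6)),
which is the closed form with N = r+1.
Hence, by induction on N, the claim holds for every N ≥ 1.

T(N) = N/(6(N + 6))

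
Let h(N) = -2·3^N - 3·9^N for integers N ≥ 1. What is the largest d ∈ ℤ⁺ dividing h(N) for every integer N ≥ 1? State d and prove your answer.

Computing the first values: h(1) = -33 and h(2) = -261; gcd(-33, -261) = 3, so d ≤ 3.
We prove 3 | -2·3^N - 3·9^N for all N ≥ 1 by induction on N.
Base case (N = 1): h(1) = -33 = 3·(-11), so 3 | h(1).
Inductive step: assume the claim holds for N = m, i.e. 3 | h(m). Then
h(m+1) − 9·h(m) = (-2·3^(m+1) - 3·9^(m+1)) − 9·(-2·3^m - 3·9^m) = (-2)·3^m·(3 − 9) = (12)·3^m. Since 3 | h(m) by the inductive hypothesis, 3 | 9·h(m); and 3 | 12 since 12 = 3·4. Therefore 3 | h(m+1).
Hence, by induction on N, the claim holds for every N ≥ 1.
Therefore the largest such d is 3.

d = 3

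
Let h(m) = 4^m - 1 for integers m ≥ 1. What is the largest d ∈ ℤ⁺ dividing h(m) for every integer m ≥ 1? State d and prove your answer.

Computing the first values: h(1) = 3 and h(2) = 15; gcd(3, 15) = 3, so d ≤ 3.
We prove 3 | 4^m - 1 for all m ≥ 1 by induction on m.
When m = 1: h(1) = 3 = 3·(1), so 3 | h(1).
Inductive step: assume the claim holds for m = i, i.e. 3 | h(i). Then
4^{i+1} − 1^{i+1} = 4·4^i − 1·1^i = 4·(4^i − 1^i) + (3)·1^i. The first term is divisible by 3 by the inductive hypothesis, and the second term (3)·1^i is divisible by 3 since 3 | 3. Hence 3 | h(i+1).
By the principle of mathematical induction, the result holds for all m ≥ 1.
Therefore the largest such d is 3.

d = 3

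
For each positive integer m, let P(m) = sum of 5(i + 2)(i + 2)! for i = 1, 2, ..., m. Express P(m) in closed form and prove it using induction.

We claim P(m) = 5(m + 3)! - 30 for all m ≥ 1.
When m = 1: P(1) = 90, and the closed form gives 90. They agree.
For the inductive step, assume it holds for an arbitrary i ≥ 1, so P(i) = 5(i + 3)! - 30.
Then P(i+1) = P(i) + (5(i + 3)(i + 3)!) = (5(i + 3)! - 30) + (5(i + 3)(i + 3)!).
Simplifying, P(i+1) = 5((i+1) + 3)! - 30,
which is the closed form with m = i+1.
This completes the induction.

P(m) = 5(m + 3)! - 30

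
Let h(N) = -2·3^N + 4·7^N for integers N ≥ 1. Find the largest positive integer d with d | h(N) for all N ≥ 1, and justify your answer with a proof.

d = 2

Computing the first values: h(1) = 22 and h(2) = 178; gcd(22, 178) = 2, so d ≤ 2.
We prove 2 | -2·3^N + 4·7^N for all N ≥ 1 by induction on N.
Base step (N = 1): h(1) = 22 = 2·(11), so 2 | h(1).
Inductive step: suppose the statement holds for some m ≥ 1, i.e. 2 | h(m). Then
h(m+1) − 7·h(m) = (-2·3^(m+1) + 4·7^(m+1)) − 7·(-2·3^m + 4·7^m) = (-2)·3^m·(3 − 7) = (8)·3^m. Since 2 | h(m) by the inductive hypothesis, 2 | 7·h(m); and 2 | 8 since 8 = 2·4. Therefore 2 | h(m+1).
By induction, the statement is established for all N ≥ 1.
Therefore the largest such d is 2.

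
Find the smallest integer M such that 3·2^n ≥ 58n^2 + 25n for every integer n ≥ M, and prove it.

At n = 11: 6144 < 7293, so the inequality fails and M ≥ 12. We prove 3·2^n ≥ 58n^2 + 25n for all n ≥ 12.
When n = 12: 3·2^n = 12288 and 58n^2 + 25n = 8652, so 12288 ≥ 8652.
For the inductive step, assume it holds for an arbitrary r ≥ 12, so 3·2^r ≥ 58r^2 + 25r.
Then 3·2^(r + 1) = 2·(3·2^r) ≥ 2·(58r^2 + 25r).
Also, for r ≥ 12 we have 2·(58r^2 + 25r) ≥ 58(r+1)^2 + 25(r+1), since 2·(58r^2 + 25r) − (58(r+1)^2 + 25(r+1)) = 58r^2 - 91r - 83, which is nonnegative for all r ≥ 12.
Combining, 3·2^(r + 1) ≥ 58(r+1)^2 + 25(r+1).
This completes the induction.
Hence the smallest such M is 12.

M = 12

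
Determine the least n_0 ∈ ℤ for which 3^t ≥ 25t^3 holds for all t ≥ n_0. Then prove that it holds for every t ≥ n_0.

At t = 8: 6561 < 12800, so the inequality fails and n_0 ≥ 9. We prove 3^t ≥ 25t^3 for all t ≥ 9.
Base case (t = 9): 3^t = 19683 and 25t^3 = 18225, so 19683 ≥ 18225.
Suppose the result is true for t = i, so 3^i ≥ 25i^3.
Then 3^(i + 1) = 3·(3^i) ≥ 3·(25i^3).
Also, for i ≥ 9 we have 3·(25i^3) ≥ 25(i+1)^3, since 3 ≥ (1 + 1/i)^3 for all i ≥ 9.
Combining, 3^(i + 1) ≥ 25(i+1)^3.
Hence, by induction on t, the claim holds for every t ≥ 9.
Hence the smallest such n_0 is 9.

n_0 = 9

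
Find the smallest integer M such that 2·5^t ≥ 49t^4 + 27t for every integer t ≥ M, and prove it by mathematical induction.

At t = 6: 31250 < 63666, so the inequality fails and M ≥ 7. We prove 2·5^t ≥ 49t^4 + 27t for all t ≥ 7.
For the base case t = 7: 2·5^t = 156250 and 49t^4 + 27t = 117838, so 156250 ≥ 117838.
Inductive step: suppose the statement holds for some i ≥ 7, so 2·5^i ≥ 49i^4 + 27i.
Then 2·5^(i + 1) = 5·(2·5^i) ≥ 5·(49i^4 + 27i).
Also, for i ≥ 7 we have 5·(49i^4 + 27i) ≥ 49(i+1)^4 + 27(i+1), since 5·(49i^4 + 27i) − (49(i+1)^4 + 27(i+1)) = 196i^4 - 196i^3 - 294i^2 - 88i - 76, which is nonnegative for all i ≥ 7.
Combining, 2·5^(i + 1) ≥ 49(i+1)^4 + 27(i+1).
Hence, by induction on t, the claim holds for every t ≥ 7.
Hence the smallest such M is 7.

M = 7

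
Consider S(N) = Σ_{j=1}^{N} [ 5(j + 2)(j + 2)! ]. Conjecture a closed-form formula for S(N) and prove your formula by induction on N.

We claim S(N) = 5(N + 3)! - 30 for all N ≥ 1.
For the base case N = 1: S(1) = 90, and the closed form gives 90. They agree.
Suppose the result is true for N = j, so S(j) = 5(j + 3)! - 30.
Then S(j+1) = S(j) + (5(j + 3)(j + 3)!) = (5(j + 3)! - 30) + (5(j + 3)(j + 3)!).
Simplifying, S(j+1) = 5((j+1) + 3)! - 30,
which is the closed form with N = j+1.
By induction, the statement is established for all N ≥ 1.

S(N) = 5(N + 3)! - 30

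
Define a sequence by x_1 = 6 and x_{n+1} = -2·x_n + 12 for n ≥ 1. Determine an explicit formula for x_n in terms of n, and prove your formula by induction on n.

x_n = -(-2)^n + 4

Computing the first terms: x_1 = 6, x_2 = 0, x_3 = 12. This suggests x_n = -(-2)^n + 4.
Base step (n = 1): the formula gives 6 = 6 = x_1.
Inductive step: suppose the statement holds for some i ≥ 1, so x_i = -(-2)^i + 4.
Then x_{i+1} = -2·x_i + 12 = -2·(-(-2)^i + 4) + 12 = -(-2)^(i + 1) + 4,
which is the claimed formula at n = i+1.
By induction, the statement is established for all n ≥ 1.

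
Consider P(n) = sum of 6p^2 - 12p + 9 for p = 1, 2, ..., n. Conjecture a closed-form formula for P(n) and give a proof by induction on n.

We claim P(n) = n(2n^2 - 3n + 4) for all n ≥ 1.
For the base case n = 1: P(1) = 3, and the closed form gives 3. They agree.
Inductive step: suppose the statement holds for some p ≥ 1, so P(p) = p(2p^2 - 3p + 4).
Then P(p+1) = P(p) + (6p^2 + 3) = (p(2p^2 - 3p + 4)) + (6p^2 + 3).
Simplifying, P(p+1) = (p + 1)(2p^2 + p + 3) = (p+1)(2(p+1)^2 - 3(p+1) + 4),
which is the closed form with n = p+1.
By the principle of mathematical induction, the result holds for all n ≥ 1.

P(n) = n(2n^2 - 3n + 4)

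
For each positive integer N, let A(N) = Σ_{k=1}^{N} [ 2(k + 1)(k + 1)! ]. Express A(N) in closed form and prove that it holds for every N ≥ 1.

We claim A(N) = 2(N + 2)! - 4 for all N ≥ 1.
Base case (N = 1): A(1) = 8, and the closed form gives 8. They agree.
Inductive step: suppose the statement holds for some k ≥ 1, so A(k) = 2(k + 2)! - 4.
Then A(k+1) = A(k) + (2(k + 2)(k + 2)!) = (2(k + 2)! - 4) + (2(k + 2)(k + 2)!).
Simplifying, A(k+1) = 2((k+1) + 2)! - 4,
which is the closed form with N = k+1.
By induction, the statement is established for all N ≥ 1.

A(N) = 2(N + 2)! - 4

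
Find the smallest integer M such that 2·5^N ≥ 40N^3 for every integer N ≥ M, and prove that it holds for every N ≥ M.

M = 5

At N = 4: 1250 < 2560, so the inequality fails and M ≥ 5. We prove 2·5^N ≥ 40N^3 for all N ≥ 5.
Base case (N = 5): 2·5^N = 6250 and 40N^3 = 5000, so 6250 ≥ 5000.
Inductive step: assume the claim holds for N = p, so 2·5^p ≥ 40p^3.
Then 2·5^(p + 1) = 5·(2·5^p) ≥ 5·(40p^3).
Also, for p ≥ 5 we have 5·(40p^3) ≥ 40(p+1)^3, since 5 ≥ (1 + 1/p)^3 for all p ≥ 5.
Combining, 2·5^(p + 1) ≥ 40(p+1)^3.
Hence, by induction on N, the claim holds for every N ≥ 5.
Hence the smallest such M is 5.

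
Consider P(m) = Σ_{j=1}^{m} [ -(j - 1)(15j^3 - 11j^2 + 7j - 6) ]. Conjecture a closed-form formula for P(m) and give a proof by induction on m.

We claim P(m) = -m(m - 1)(3m^3 + 4m^2 + 2m - 2) for all m ≥ 1.
Base case (m = 1): P(1) = 0, and the closed form gives 0. They agree.
For the inductive step, assume it holds for an arbitrary j ≥ 1, so P(j) = j(-3j^4 - j^3 + 2j^2 + 4j - 2).
Then P(j+1) = P(j) + (j(-15j^3 - 34j^2 - 30j - 5)) = (j(-3j^4 - j^3 + 2j^2 + 4j - 2)) + (j(-15j^3 - 34j^2 - 30j - 5)).
Simplifying, P(j+1) = -j(j + 1)(3j^3 + 13j^2 + 19j + 7) = -(j+1)((j+1) - 1)(3(j+1)^3 + 4(j+1)^2 + 2(j+1) - 2),
which is the closed form with m = j+1.
By the principle of mathematical induction, the result holds for all m ≥ 1.

P(m) = -m(m - 1)(3m^3 + 4m^2 + 2m - 2)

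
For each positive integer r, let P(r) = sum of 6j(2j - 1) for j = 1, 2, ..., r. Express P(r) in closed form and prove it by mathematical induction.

We claim P(r) = r(r + 1)(4r - 1) for all r ≥ 1.
Base case (r = 1): P(1) = 6, and the closed form gives 6. They agree.
Inductive step: suppose the statement holds for some j ≥ 1, so P(j) = j(4j^2 + 3j - 1).
Then P(j+1) = P(j) + (6(j + 1)(2j + 1)) = (j(4j^2 + 3j - 1)) + (6(j + 1)(2j + 1)).
Simplifying, P(j+1) = (j + 1)(j + 2)(4j + 3) = (j+1)((j+1) + 1)(4(j+1) - 1),
which is the closed form with r = j+1.
By induction, the statement is established for all r ≥ 1.

P(r) = r(r + 1)(4r - 1)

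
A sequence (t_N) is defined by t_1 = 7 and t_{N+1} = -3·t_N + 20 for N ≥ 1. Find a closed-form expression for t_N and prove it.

t_N = 2(-3)^(N - 1) + 5

Computing the first terms: t_1 = 7, t_2 = -1, t_3 = 23. This suggests t_N = 2(-3)^(N - 1) + 5.
Base step (N = 1): the formula gives 7 = 7 = t_1.
Inductive step: suppose the statement holds for some p ≥ 1, so t_p = 2(-3)^(p - 1) + 5.
Then t_{p+1} = -3·t_p + 20 = -3·(2(-3)^(p - 1) + 5) + 20 = 2(-3)^p + 5 = 2(-3)^((p+1) - 1) + 5,
which is the claimed formula at N = p+1.
This completes the induction.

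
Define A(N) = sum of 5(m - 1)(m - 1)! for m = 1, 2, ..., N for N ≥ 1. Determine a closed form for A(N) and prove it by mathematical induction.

We claim A(N) = 5N! - 5 for all N ≥ 1.
Base case (N = 1): A(1) = 0, and the closed form gives 0. They agree.
For the inductive step, assume it holds for an arbitrary m ≥ 1, so A(m) = 5m! - 5.
Then A(m+1) = A(m) + (5m·m!) = (5m! - 5) + (5m·m!).
Simplifying, A(m+1) = 5(m+1)! - 5,
which is the closed form with N = m+1.
This completes the induction.

A(N) = 5N! - 5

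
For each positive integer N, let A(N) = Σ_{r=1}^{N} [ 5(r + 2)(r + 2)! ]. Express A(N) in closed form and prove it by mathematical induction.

A(N) = 5(N + 3)! - 30

We claim A(N) = 5(N + 3)! - 30 for all N ≥ 1.
For the base case N = 1: A(1) = 90, and the closed form gives 90. They agree.
Inductive step: assume the claim holds for N = r, so A(r) = 5(r + 3)! - 30.
Then A(r+1) = A(r) + (5(r + 3)(r + 3)!) = (5(r + 3)! - 30) + (5(r + 3)(r + 3)!).
Simplifying, A(r+1) = 5((r+1) + 3)! - 30,
which is the closed form with N = r+1.
By the principle of mathematical induction, the result holds for all N ≥ 1.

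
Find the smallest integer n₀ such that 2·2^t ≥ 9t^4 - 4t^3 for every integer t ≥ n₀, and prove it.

At t = 19: 1048576 < 1145453, so the inequality fails and n₀ ≥ 20. We prove 2·2^t ≥ 9t^4 - 4t^3 for all t ≥ 20.
Base step (t = 20): 2·2^t = 2097152 and 9t^4 - 4t^3 = 1408000, so 2097152 ≥ 1408000.
Suppose the result is true for t = j, so 2·2^j ≥ 9j^4 - 4j^3.
Then 2·2^(j + 1) = 2·(2·2^j) ≥ 2·(9j^4 - 4j^3).
Also, for j ≥ 20 we have 2·(9j^4 - 4j^3) ≥ 9(j+1)^4 - 4(j+1)^3, since 2·(9j^4 - 4j^3) − (9(j+1)^4 - 4(j+1)^3) = 9j^4 - 40j^3 - 42j^2 - 24j - 5, which is nonnegative for all j ≥ 20.
Combining, 2·2^(j + 1) ≥ 9(j+1)^4 - 4(j+1)^3.
This completes the induction.
Hence the smallest such n₀ is 20.

n₀ = 20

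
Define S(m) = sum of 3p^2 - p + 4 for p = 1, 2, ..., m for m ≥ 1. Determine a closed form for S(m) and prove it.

S(m) = m(m^2 + m + 4)

We claim S(m) = m(m^2 + m + 4) for all m ≥ 1.
Base step (m = 1): S(1) = 6, and the closed form gives 6. They agree.
For the inductive step, assume it holds for an arbitrary p ≥ 1, so S(p) = p(p^2 + p + 4).
Then S(p+1) = S(p) + (-p + 3(p + 1)^2 + 3) = (p(p^2 + p + 4)) + (-p + 3(p + 1)^2 + 3).
Simplifying, S(p+1) = (p + 1)(p^2 + 3p + 6) = (p+1)((p+1)^2 + (p+1) + 4),
which is the closed form with m = p+1.
By induction, the statement is established for all m ≥ 1.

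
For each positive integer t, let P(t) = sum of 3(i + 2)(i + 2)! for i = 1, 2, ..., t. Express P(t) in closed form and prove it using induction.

We claim P(t) = 3(t + 3)! - 18 for all t ≥ 1.
For the base case t = 1: P(1) = 54, and the closed form gives 54. They agree.
Suppose the result is true for t = i, so P(i) = 3(i + 3)! - 18.
Then P(i+1) = P(i) + (3(i + 3)(i + 3)!) = (3(i + 3)! - 18) + (3(i + 3)(i + 3)!).
Simplifying, P(i+1) = 3((i+1) + 3)! - 18,
which is the closed form with t = i+1.
By the principle of mathematical induction, the result holds for all t ≥ 1.

P(t) = 3(t + 3)! - 18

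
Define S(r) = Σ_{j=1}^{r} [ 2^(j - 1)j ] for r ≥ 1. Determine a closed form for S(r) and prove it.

We claim S(r) = 2^r(r - 1) + 1 for all r ≥ 1.
Base step (r = 1): S(1) = 1, and the closed form gives 1. They agree.
Inductive step: suppose the statement holds for some j ≥ 1, so S(j) = 2^j(j - 1) + 1.
Then S(j+1) = S(j) + (2^j(j + 1)) = (2^j(j - 1) + 1) + (2^j(j + 1)).
Simplifying, S(j+1) = 2^(j + 1)j + 1 = 2^(j+1)((j+1) - 1) + 1,
which is the closed form with r = j+1.
By the principle of mathematical induction, the result holds for all r ≥ 1.

S(r) = 2^r(r - 1) + 1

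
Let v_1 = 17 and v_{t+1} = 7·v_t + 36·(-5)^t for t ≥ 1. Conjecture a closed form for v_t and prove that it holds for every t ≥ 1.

Computing the first terms: v_1 = 17, v_2 = -61, v_3 = 473. This suggests v_t = -3(-5)^t + 2·7^(t - 1).
When t = 1: the formula gives 17 = 17 = v_1.
Inductive step: assume the claim holds for t = m, so v_m = -3(-5)^m + 2·7^(m - 1).
Then v_{m+1} = 7·v_m + 36·(-5)^m = 7·(-3(-5)^m + 2·7^(m - 1)) + 36·(-5)^m = -3(-5)^(m + 1) + 2·7^m = -3(-5)^(m+1) + 2·7^((m+1) - 1),
which is the claimed formula at t = m+1.
By induction, the statement is established for all t ≥ 1.

v_t = -3(-5)^t + 2·7^(t - 1)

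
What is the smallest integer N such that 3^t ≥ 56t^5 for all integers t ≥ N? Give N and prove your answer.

At t = 16: 43046721 < 58720256, so the inequality fails and N ≥ 17. We prove 3^t ≥ 56t^5 for all t ≥ 17.
Base step (t = 17): 3^t = 129140163 and 56t^5 = 79511992, so 129140163 ≥ 79511992.
Suppose the result is true for t = r, so 3^r ≥ 56r^5.
Then 3^(r + 1) = 3·(3^r) ≥ 3·(56r^5).
Also, for r ≥ 17 we have 3·(56r^5) ≥ 56(r+1)^5, since 3 ≥ (1 + 1/r)^5 for all r ≥ 17.
Combining, 3^(r + 1) ≥ 56(r+1)^5.
This completes the induction.
Hence the smallest such N is 17.

N = 17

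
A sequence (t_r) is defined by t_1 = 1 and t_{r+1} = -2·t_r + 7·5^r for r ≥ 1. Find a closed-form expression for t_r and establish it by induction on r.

Computing the first terms: t_1 = 1, t_2 = 33, t_3 = 109. This suggests t_r = -(-2)^(r + 1) + 5^r.
Base case (r = 1): the formula gives 1 = 1 = t_1.
Inductive step: suppose the statement holds for some p ≥ 1, so t_p = -(-2)^(p + 1) + 5^p.
Then t_{p+1} = -2·t_p + 7·5^p = -2·(-(-2)^(p + 1) + 5^p) + 7·5^p = -(-2)^(p + 2) + 5^(p + 1) = -(-2)^((p+1) + 1) + 5^(p+1),
which is the claimed formula at r = p+1.
By the principle of mathematical induction, the result holds for all r ≥ 1.

t_r = -(-2)^(r + 1) + 5^r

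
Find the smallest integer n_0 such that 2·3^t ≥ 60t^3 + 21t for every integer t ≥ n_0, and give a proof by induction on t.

n_0 = 10

At t = 9: 39366 < 43929, so the inequality fails and n_0 ≥ 10. We prove 2·3^t ≥ 60t^3 + 21t for all t ≥ 10.
When t = 10: 2·3^t = 118098 and 60t^3 + 21t = 60210, so 118098 ≥ 60210.
Inductive step: suppose the statement holds for some p ≥ 10, so 2·3^p ≥ 60p^3 + 21p.
Then 2·3^(p + 1) = 3·(2·3^p) ≥ 3·(60p^3 + 21p).
Also, for p ≥ 10 we have 3·(60p^3 + 21p) ≥ 60(p+1)^3 + 21(p+1), since 3·(60p^3 + 21p) − (60(p+1)^3 + 21(p+1)) = 120p^3 - 180p^2 - 138p - 81, which is nonnegative for all p ≥ 10.
Combining, 2·3^(p + 1) ≥ 60(p+1)^3 + 21(p+1).
By induction, the statement is established for all t ≥ 10.
Hence the smallest such n_0 is 10.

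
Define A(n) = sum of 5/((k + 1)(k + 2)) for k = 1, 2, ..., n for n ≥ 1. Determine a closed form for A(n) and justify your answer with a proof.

We claim A(n) = 5n/(2(n + 2)) for all n ≥ 1.
When n = 1: A(1) = 5/6, and the closed form gives 5/6. They agree.
Inductive step: suppose the statement holds for some k ≥ 1, so A(k) = 5k/(2(k + 2)).
Then A(k+1) = A(k) + (5/((k + 2)(k + 3))) = (5k/(2(k + 2))) + (5/((k + 2)(k + 3))).
Simplifying, A(k+1) = 5(k + 1)/(2(k + 3)) = 5(k+1)/(2((k+1) + 2)),
which is the closed form with n = k+1.
Hence, by induction on n, the claim holds for every n ≥ 1.

A(n) = 5n/(2(n + 2))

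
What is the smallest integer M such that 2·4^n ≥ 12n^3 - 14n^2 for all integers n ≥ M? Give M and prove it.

At n = 4: 512 < 544, so the inequality fails and M ≥ 5. We prove 2·4^n ≥ 12n^3 - 14n^2 for all n ≥ 5.
Base case (n = 5): 2·4^n = 2048 and 12n^3 - 14n^2 = 1150, so 2048 ≥ 1150.
Inductive step: suppose the statement holds for some p ≥ 5, so 2·4^p ≥ 12p^3 - 14p^2.
Then 2·4^(p + 1) = 4·(2·4^p) ≥ 4·(12p^3 - 14p^2).
Also, for p ≥ 5 we have 4·(12p^3 - 14p^2) ≥ 12(p+1)^3 - 14(p+1)^2, since 4·(12p^3 - 14p^2) − (12(p+1)^3 - 14(p+1)^2) = 36p^3 - 78p^2 - 8p + 2, which is nonnegative for all p ≥ 5.
Combining, 2·4^(p + 1) ≥ 12(p+1)^3 - 14(p+1)^2.
Hence, by induction on n, the claim holds for every n ≥ 5.
Hence the smallest such M is 5.

M = 5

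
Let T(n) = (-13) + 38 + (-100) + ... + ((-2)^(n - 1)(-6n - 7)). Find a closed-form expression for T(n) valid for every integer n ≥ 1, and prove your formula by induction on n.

We claim T(n) = (-2)^n(2n + 3) - 3 for all n ≥ 1.
Base case (n = 1): T(1) = -13, and the closed form gives -13. They agree.
Inductive step: assume the claim holds for n = i, so T(i) = (-2)^i(2i + 3) - 3.
Then T(i+1) = T(i) + ((-2)^i(-6i - 13)) = ((-2)^i(2i + 3) - 3) + ((-2)^i(-6i - 13)).
Simplifying, T(i+1) = -4(-2)^i·i - 10(-2)^i - 3 = (-2)^(i+1)(2(i+1) + 3) - 3,
which is the closed form with n = i+1.
By induction, the statement is established for all n ≥ 1.

T(n) = (-2)^n(2n + 3) - 3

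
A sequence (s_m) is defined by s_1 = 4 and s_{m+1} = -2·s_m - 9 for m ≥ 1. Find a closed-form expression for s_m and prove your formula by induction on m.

Computing the first terms: s_1 = 4, s_2 = -17, s_3 = 25. This suggests s_m = 7(-2)^(m - 1) - 3.
Base step (m = 1): the formula gives 4 = 4 = s_1.
For the inductive step, assume it holds for an arbitrary j ≥ 1, so s_j = 7(-2)^(j - 1) - 3.
Then s_{j+1} = -2·s_j - 9 = -2·(7(-2)^(j - 1) - 3) - 9 = 7(-2)^j - 3 = 7(-2)^((j+1) - 1) - 3,
which is the claimed formula at m = j+1.
By induction, the statement is established for all m ≥ 1.

s_m = 7(-2)^(m - 1) - 3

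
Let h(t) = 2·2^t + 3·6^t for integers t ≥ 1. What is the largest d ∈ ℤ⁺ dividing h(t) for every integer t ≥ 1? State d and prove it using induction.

Computing the first values: h(1) = 22 and h(2) = 116; gcd(22, 116) = 2, so d ≤ 2.
We prove 2 | 2·2^t + 3·6^t for all t ≥ 1 by induction on t.
When t = 1: h(1) = 22 = 2·(11), so 2 | h(1).
Inductive step: suppose the statement holds for some k ≥ 1, i.e. 2 | h(k). Then
h(k+1) − 6·h(k) = (2·2^(k+1) + 3·6^(k+1)) − 6·(2·2^k + 3·6^k) = (2)·2^k·(2 − 6) = (-8)·2^k. Since 2 | h(k) by the inductive hypothesis, 2 | 6·h(k); and 2 | -8 since -8 = 2·-4. Therefore 2 | h(k+1).
By the principle of mathematical induction, the result holds for all t ≥ 1.
Therefore the largest such d is 2.

d = 2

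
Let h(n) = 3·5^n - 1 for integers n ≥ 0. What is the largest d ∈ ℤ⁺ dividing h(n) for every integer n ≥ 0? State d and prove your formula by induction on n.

Computing the first values: h(0) = 2 and h(1) = 14; gcd(2, 14) = 2, so d ≤ 2.
We prove 2 | 3·5^n - 1 for all n ≥ 0 by induction on n.
Base case (n = 0): h(0) = 2 = 2·(1), so 2 | h(0).
Inductive step: assume the claim holds for n = j, i.e. 2 | h(j). Then
h(j+1) = 3·5^(j+1) - 1 = 5·(3·5^j - 1) + 4 = 5·h(j) + 4. The first term is divisible by 2 by the inductive hypothesis, and 4 is divisible by 2. Hence 2 | h(j+1).
Hence, by induction on n, the claim holds for every n ≥ 0.
Therefore the largest such d is 2.

d = 2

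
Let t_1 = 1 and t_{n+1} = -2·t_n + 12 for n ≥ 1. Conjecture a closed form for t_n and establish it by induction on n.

t_n = -3(-2)^(n - 1) + 4

Computing the first terms: t_1 = 1, t_2 = 10, t_3 = -8. This suggests t_n = -3(-2)^(n - 1) + 4.
For the base case n = 1: the formula gives 1 = 1 = t_1.
For the inductive step, assume it holds for an arbitrary j ≥ 1, so t_j = -3(-2)^(j - 1) + 4.
Then t_{j+1} = -2·t_j + 12 = -2·(-3(-2)^(j - 1) + 4) + 12 = -3(-2)^j + 4 = -3(-2)^((j+1) - 1) + 4,
which is the claimed formula at n = j+1.
This completes the induction.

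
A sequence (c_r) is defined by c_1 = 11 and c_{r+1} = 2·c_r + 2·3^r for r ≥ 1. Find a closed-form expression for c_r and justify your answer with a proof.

Computing the first terms: c_1 = 11, c_2 = 28, c_3 = 74. This suggests c_r = 5·2^(r - 1) + 2·3^r.
For the base case r = 1: the formula gives 11 = 11 = c_1.
Suppose the result is true for r = p, so c_p = 5·2^(p - 1) + 2·3^p.
Then c_{p+1} = 2·c_p + 2·3^p = 2·(5·2^(p - 1) + 2·3^p) + 2·3^p = 5·2^p + 2·3^(p + 1) = 5·2^((p+1) - 1) + 2·3^(p+1),
which is the claimed formula at r = p+1.
This completes the induction.

c_r = 5·2^(r - 1) + 2·3^r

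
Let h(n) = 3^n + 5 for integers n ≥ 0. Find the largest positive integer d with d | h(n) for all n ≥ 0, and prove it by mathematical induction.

d = 2

Computing the first values: h(0) = 6 and h(1) = 8; gcd(6, 8) = 2, so d ≤ 2.
We prove 2 | 3^n + 5 for all n ≥ 0 by induction on n.
Base step (n = 0): h(0) = 6 = 2·(3), so 2 | h(0).
Inductive step: assume the claim holds for n = r, i.e. 2 | h(r). Then
h(r+1) = 3^(r+1) + 5 = 3·(3^r + 5) - 10 = 3·h(r) - 10. The first term is divisible by 2 by the inductive hypothesis, and -10 is divisible by 2. Hence 2 | h(r+1).
By induction, the statement is established for all n ≥ 0.
Therefore the largest such d is 2.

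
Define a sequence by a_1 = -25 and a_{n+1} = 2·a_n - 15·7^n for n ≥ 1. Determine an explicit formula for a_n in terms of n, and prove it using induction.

Computing the first terms: a_1 = -25, a_2 = -155, a_3 = -1045. This suggests a_n = -2^(n + 1) - 3·7^n.
For the base case n = 1: the formula gives -25 = -25 = a_1.
Suppose the result is true for n = j, so a_j = -2^(j + 1) - 3·7^j.
Then a_{j+1} = 2·a_j - 15·7^j = 2·(-2^(j + 1) - 3·7^j) - 15·7^j = -2^(j + 2) - 3·7^(j + 1) = -2^((j+1) + 1) - 3·7^(j+1),
which is the claimed formula at n = j+1.
This completes the induction.

a_n = -2^(n + 1) - 3·7^n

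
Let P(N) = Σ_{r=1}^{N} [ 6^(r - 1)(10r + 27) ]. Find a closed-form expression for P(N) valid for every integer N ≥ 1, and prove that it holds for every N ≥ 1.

P(N) = 6^N(2N + 5) - 5

We claim P(N) = 6^N(2N + 5) - 5 for all N ≥ 1.
For the base case N = 1: P(1) = 37, and the closed form gives 37. They agree.
For the inductive step, assume it holds for an arbitrary r ≥ 1, so P(r) = 6^r(2r + 5) - 5.
Then P(r+1) = P(r) + (6^r(10r + 37)) = (6^r(2r + 5) - 5) + (6^r(10r + 37)).
Simplifying, P(r+1) = 12·6^r·r + 42·6^r - 5 = 6^(r+1)(2(r+1) + 5) - 5,
which is the closed form with N = r+1.
By induction, the statement is established for all N ≥ 1.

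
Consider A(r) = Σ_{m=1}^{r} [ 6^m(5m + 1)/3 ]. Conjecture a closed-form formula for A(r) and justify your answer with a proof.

A(r) = 2·6^r·r

We claim A(r) = 2·6^r·r for all r ≥ 1.
When r = 1: A(1) = 12, and the closed form gives 12. They agree.
Inductive step: suppose the statement holds for some m ≥ 1, so A(m) = 2·6^m·m.
Then A(m+1) = A(m) + (6^m(10m + 12)) = (2·6^m·m) + (6^m(10m + 12)).
Simplifying, A(m+1) = 12·6^m(m + 1) = 2·6^(m+1)·(m+1),
which is the closed form with r = m+1.
This completes the induction.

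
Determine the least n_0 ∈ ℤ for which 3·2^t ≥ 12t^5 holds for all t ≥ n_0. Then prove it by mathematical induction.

n_0 = 26

At t = 25: 100663296 < 117187500, so the inequality fails and n_0 ≥ 26. We prove 3·2^t ≥ 12t^5 for all t ≥ 26.
Base step (t = 26): 3·2^t = 201326592 and 12t^5 = 142576512, so 201326592 ≥ 142576512.
Inductive step: assume the claim holds for t = m, so 3·2^m ≥ 12m^5.
Then 3·2^(m + 1) = 2·(3·2^m) ≥ 2·(12m^5).
Also, for m ≥ 26 we have 2·(12m^5) ≥ 12(m+1)^5, since 2 ≥ (1 + 1/m)^5 for all m ≥ 26.
Combining, 3·2^(m + 1) ≥ 12(m+1)^5.
Hence, by induction on t, the claim holds for every t ≥ 26.
Hence the smallest such n_0 is 26.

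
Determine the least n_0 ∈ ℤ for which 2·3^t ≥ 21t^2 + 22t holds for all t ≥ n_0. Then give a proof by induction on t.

At t = 5: 486 < 635, so the inequality fails and n_0 ≥ 6. We prove 2·3^t ≥ 21t^2 + 22t for all t ≥ 6.
For the base case t = 6: 2·3^t = 1458 and 21t^2 + 22t = 888, so 1458 ≥ 888.
Suppose the result is true for t = k, so 2·3^k ≥ 21k^2 + 22k.
Then 2·3^(k + 1) = 3·(2·3^k) ≥ 3·(21k^2 + 22k).
Also, for k ≥ 6 we have 3·(21k^2 + 22k) ≥ 21(k+1)^2 + 22(k+1), since 3·(21k^2 + 22k) − (21(k+1)^2 + 22(k+1)) = 42k^2 + 2k - 43, which is nonnegative for all k ≥ 6.
Combining, 2·3^(k + 1) ≥ 21(k+1)^2 + 22(k+1).
Hence, by induction on t, the claim holds for every t ≥ 6.
Hence the smallest such n_0 is 6.

n_0 = 6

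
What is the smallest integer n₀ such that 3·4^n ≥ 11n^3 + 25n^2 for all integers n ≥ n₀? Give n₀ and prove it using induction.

At n = 4: 768 < 1104, so the inequality fails and n₀ ≥ 5. We prove 3·4^n ≥ 11n^3 + 25n^2 for all n ≥ 5.
Base step (n = 5): 3·4^n = 3072 and 11n^3 + 25n^2 = 2000, so 3072 ≥ 2000.
Inductive step: suppose the statement holds for some p ≥ 5, so 3·4^p ≥ 11p^3 + 25p^2.
Then 3·4^(p + 1) = 4·(3·4^p) ≥ 4·(11p^3 + 25p^2).
Also, for p ≥ 5 we have 4·(11p^3 + 25p^2) ≥ 11(p+1)^3 + 25(p+1)^2, since 4·(11p^3 + 25p^2) − (11(p+1)^3 + 25(p+1)^2) = 33p^3 + 42p^2 - 83p - 36, which is nonnegative for all p ≥ 5.
Combining, 3·4^(p + 1) ≥ 11(p+1)^3 + 25(p+1)^2.
Hence, by induction on n, the claim holds for every n ≥ 5.
Hence the smallest such n₀ is 5.

n₀ = 5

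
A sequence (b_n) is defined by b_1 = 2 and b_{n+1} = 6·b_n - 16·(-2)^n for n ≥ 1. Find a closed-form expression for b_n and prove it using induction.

Computing the first terms: b_1 = 2, b_2 = 44, b_3 = 200. This suggests b_n = -(-2)^(n + 1) + 6^n.
For the base case n = 1: the formula gives 2 = 2 = b_1.
For the inductive step, assume it holds for an arbitrary r ≥ 1, so b_r = -(-2)^(r + 1) + 6^r.
Then b_{r+1} = 6·b_r - 16·(-2)^r = 6·(-(-2)^(r + 1) + 6^r) - 16·(-2)^r = -(-2)^(r + 2) + 6^(r + 1) = -(-2)^((r+1) + 1) + 6^(r+1),
which is the claimed formula at n = r+1.
This completes the induction.

b_n = -(-2)^(n + 1) + 6^n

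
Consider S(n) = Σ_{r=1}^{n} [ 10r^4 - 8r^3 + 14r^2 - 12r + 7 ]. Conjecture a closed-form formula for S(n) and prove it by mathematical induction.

We claim S(n) = n(2n^4 + 3n^3 + 4n^2 - n + 3) for all n ≥ 1.
Base step (n = 1): S(1) = 11, and the closed form gives 11. They agree.
Inductive step: suppose the statement holds for some r ≥ 1, so S(r) = r(2r^4 + 3r^3 + 4r^2 - r + 3).
Then S(r+1) = S(r) + (10r^4 + 32r^3 + 50r^2 + 32r + 11) = (r(2r^4 + 3r^3 + 4r^2 - r + 3)) + (10r^4 + 32r^3 + 50r^2 + 32r + 11).
Simplifying, S(r+1) = (r + 1)(2r^4 + 11r^3 + 25r^2 + 24r + 11) = (r+1)(2(r+1)^4 + 3(r+1)^3 + 4(r+1)^2 - (r+1) + 3),
which is the closed form with n = r+1.
By the principle of mathematical induction, the result holds for all n ≥ 1.

S(n) = n(2n^4 + 3n^3 + 4n^2 - n + 3)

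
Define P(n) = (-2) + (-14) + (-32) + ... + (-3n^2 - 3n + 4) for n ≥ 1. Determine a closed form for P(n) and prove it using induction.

We claim P(n) = -n(n^2 + 3n - 2) for all n ≥ 1.
When n = 1: P(1) = -2, and the closed form gives -2. They agree.
For the inductive step, assume it holds for an arbitrary p ≥ 1, so P(p) = p(-p^2 - 3p + 2).
Then P(p+1) = P(p) + (-3p - 3(p + 1)^2 + 1) = (p(-p^2 - 3p + 2)) + (-3p - 3(p + 1)^2 + 1).
Simplifying, P(p+1) = -(p + 1)(p^2 + 5p + 2) = -(p+1)((p+1)^2 + 3(p+1) - 2),
which is the closed form with n = p+1.
This completes the induction.

P(n) = -n(n^2 + 3n - 2)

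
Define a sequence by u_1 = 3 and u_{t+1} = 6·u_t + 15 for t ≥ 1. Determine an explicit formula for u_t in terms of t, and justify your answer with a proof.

u_t = 6^t - 3

Computing the first terms: u_1 = 3, u_2 = 33, u_3 = 213. This suggests u_t = 6^t - 3.
Base case (t = 1): the formula gives 3 = 3 = u_1.
Suppose the result is true for t = j, so u_j = 6^j - 3.
Then u_{j+1} = 6·u_j + 15 = 6·(6^j - 3) + 15 = 6^(j + 1) - 3,
which is the claimed formula at t = j+1.
By induction, the statement is established for all t ≥ 1.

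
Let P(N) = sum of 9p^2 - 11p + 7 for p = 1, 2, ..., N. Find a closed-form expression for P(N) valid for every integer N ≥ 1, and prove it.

We claim P(N) = N(3N^2 - N + 3) for all N ≥ 1.
Base case (N = 1): P(1) = 5, and the closed form gives 5. They agree.
Suppose the result is true for N = p, so P(p) = p(3p^2 - p + 3).
Then P(p+1) = P(p) + (9p^2 + 7p + 5) = (p(3p^2 - p + 3)) + (9p^2 + 7p + 5).
Simplifying, P(p+1) = (p + 1)(3p^2 + 5p + 5) = (p+1)(3(p+1)^2 - (p+1) + 3),
which is the closed form with N = p+1.
This completes the induction.

P(N) = N(3N^2 - N + 3)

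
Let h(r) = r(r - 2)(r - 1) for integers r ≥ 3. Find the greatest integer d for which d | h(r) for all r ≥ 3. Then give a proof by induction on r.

Computing the first values: h(3) = 6 and h(4) = 24; gcd(6, 24) = 6, so d ≤ 6.
We prove 6 | r(r - 2)(r - 1) for all r ≥ 3 by induction on r.
Base step (r = 3): h(3) = 6 = 6·(1), so 6 | h(3).
Inductive step: suppose the statement holds for some m ≥ 3, i.e. 6 | h(m). Then
h(m+1) − h(m) = (m-1)·m·(m+1) − (m-2)·(m-1)·m = (m-1)·m·[(m+1) − (m-2)] = 3·(m-1)·m. The product of 2 consecutive integers is divisible by (2)! = 2, so h(m+1) − h(m) is divisible by 3·2 = 6. By the inductive hypothesis 6 | h(m), hence 6 | h(m+1).
By induction, the statement is established for all r ≥ 3.
Therefore the largest such d is 6.

d = 6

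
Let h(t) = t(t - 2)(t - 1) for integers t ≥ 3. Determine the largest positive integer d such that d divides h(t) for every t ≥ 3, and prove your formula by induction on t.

Computing the first values: h(3) = 6 and h(4) = 24; gcd(6, 24) = 6, so d ≤ 6.
We prove 6 | t(t - 2)(t - 1) for all t ≥ 3 by induction on t.
For the base case t = 3: h(3) = 6 = 6·(1), so 6 | h(3).
Suppose the result is true for t = i, i.e. 6 | h(i). Then
h(i+1) − h(i) = (i-1)·i·(i+1) − (i-2)·(i-1)·i = (i-1)·i·[(i+1) − (i-2)] = 3·(i-1)·i. The product of 2 consecutive integers is divisible by (2)! = 2, so h(i+1) − h(i) is divisible by 3·2 = 6. By the inductive hypothesis 6 | h(i), hence 6 | h(i+1).
Hence, by induction on t, the claim holds for every t ≥ 3.
Therefore the largest such d is 6.

d = 6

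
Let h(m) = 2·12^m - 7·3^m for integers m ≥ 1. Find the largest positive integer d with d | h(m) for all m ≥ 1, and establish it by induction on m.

Computing the first values: h(1) = 3 and h(2) = 225; gcd(3, 225) = 3, so d ≤ 3.
We prove 3 | 2·12^m - 7·3^m for all m ≥ 1 by induction on m.
Base case (m = 1): h(1) = 3 = 3·(1), so 3 | h(1).
Inductive step: assume the claim holds for m = k, i.e. 3 | h(k). Then
h(k+1) − 12·h(k) = (2·12^(k+1) - 7·3^(k+1)) − 12·(2·12^k - 7·3^k) = (-7)·3^k·(3 − 12) = (63)·3^k. Since 3 | h(k) by the inductive hypothesis, 3 | 12·h(k); and 3 | 63 since 63 = 3·21. Therefore 3 | h(k+1).
By induction, the statement is established for all m ≥ 1.
Therefore the largest such d is 3.

d = 3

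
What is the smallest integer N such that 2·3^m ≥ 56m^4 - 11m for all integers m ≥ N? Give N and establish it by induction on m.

N = 13

At m = 12: 1062882 < 1161084, so the inequality fails and N ≥ 13. We prove 2·3^m ≥ 56m^4 - 11m for all m ≥ 13.
For the base case m = 13: 2·3^m = 3188646 and 56m^4 - 11m = 1599273, so 3188646 ≥ 1599273.
Suppose the result is true for m = k, so 2·3^k ≥ 56k^4 - 11k.
Then 2·3^(k + 1) = 3·(2·3^k) ≥ 3·(56k^4 - 11k).
Also, for k ≥ 13 we have 3·(56k^4 - 11k) ≥ 56(k+1)^4 - 11(k+1), since 3·(56k^4 - 11k) − (56(k+1)^4 - 11(k+1)) = 112k^4 - 224k^3 - 336k^2 - 246k - 45, which is nonnegative for all k ≥ 13.
Combining, 2·3^(k + 1) ≥ 56(k+1)^4 - 11(k+1).
By induction, the statement is established for all m ≥ 13.
Hence the smallest such N is 13.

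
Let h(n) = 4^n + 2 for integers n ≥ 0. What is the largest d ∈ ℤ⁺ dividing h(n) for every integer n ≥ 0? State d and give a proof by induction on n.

Computing the first values: h(0) = 3 and h(1) = 6; gcd(3, 6) = 3, so d ≤ 3.
We prove 3 | 4^n + 2 for all n ≥ 0 by induction on n.
Base case (n = 0): h(0) = 3 = 3·(1), so 3 | h(0).
Suppose the result is true for n = m, i.e. 3 | h(m). Then
h(m+1) = 4^(m+1) + 2 = 4·(4^m + 2) - 6 = 4·h(m) - 6. The first term is divisible by 3 by the inductive hypothesis, and -6 is divisible by 3. Hence 3 | h(m+1).
By induction, the statement is established for all n ≥ 0.
Therefore the largest such d is 3.

d = 3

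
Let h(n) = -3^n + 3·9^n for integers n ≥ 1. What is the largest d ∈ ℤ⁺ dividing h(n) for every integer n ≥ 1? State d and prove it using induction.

Computing the first values: h(1) = 24 and h(2) = 234; gcd(24, 234) = 6, so d ≤ 6.
We prove 6 | -3^n + 3·9^n for all n ≥ 1 by induction on n.
When n = 1: h(1) = 24 = 6·(4), so 6 | h(1).
For the inductive step, assume it holds for an arbitrary r ≥ 1, i.e. 6 | h(r). Then
h(r+1) − 9·h(r) = (-3^(r+1) + 3·9^(r+1)) − 9·(-3^r + 3·9^r) = (-1)·3^r·(3 − 9) = (6)·3^r. Since 6 | h(r) by the inductive hypothesis, 6 | 9·h(r); and 6 | 6 since 6 = 6·1. Therefore 6 | h(r+1).
Hence, by induction on n, the claim holds for every n ≥ 1.
Therefore the largest such d is 6.

d = 6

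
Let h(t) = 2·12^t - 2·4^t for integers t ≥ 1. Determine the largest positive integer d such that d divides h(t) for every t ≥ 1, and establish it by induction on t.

d = 16

Computing the first values: h(1) = 16 and h(2) = 256; gcd(16, 256) = 16, so d ≤ 16.
We prove 16 | 2·12^t - 2·4^t for all t ≥ 1 by induction on t.
When t = 1: h(1) = 16 = 16·(1), so 16 | h(1).
Inductive step: assume the claim holds for t = j, i.e. 16 | h(j). Then
h(j+1) − 12·h(j) = (2·12^(j+1) - 2·4^(j+1)) − 12·(2·12^j - 2·4^j) = (-2)·4^j·(4 − 12) = (16)·4^j. Since 16 | h(j) by the inductive hypothesis, 16 | 12·h(j); and 16 | 16 since 16 = 16·1. Therefore 16 | h(j+1).
By the principle of mathematical induction, the result holds for all t ≥ 1.
Therefore the largest such d is 16.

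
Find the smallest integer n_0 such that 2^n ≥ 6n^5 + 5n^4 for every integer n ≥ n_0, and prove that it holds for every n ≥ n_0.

n_0 = 27

At n = 26: 67108864 < 73573136, so the inequality fails and n_0 ≥ 27. We prove 2^n ≥ 6n^5 + 5n^4 for all n ≥ 27.
Base step (n = 27): 2^n = 134217728 and 6n^5 + 5n^4 = 88750647, so 134217728 ≥ 88750647.
Suppose the result is true for n = k, so 2^k ≥ 6k^5 + 5k^4.
Then 2^(k + 1) = 2·(2^k) ≥ 2·(6k^5 + 5k^4).
Also, for k ≥ 27 we have 2·(6k^5 + 5k^4) ≥ 6(k+1)^5 + 5(k+1)^4, since 2·(6k^5 + 5k^4) − (6(k+1)^5 + 5(k+1)^4) = 6k^5 - 25k^4 - 80k^3 - 90k^2 - 50k - 11, which is nonnegative for all k ≥ 27.
Combining, 2^(k + 1) ≥ 6(k+1)^5 + 5(k+1)^4.
By induction, the statement is established for all n ≥ 27.
Hence the smallest such n_0 is 27.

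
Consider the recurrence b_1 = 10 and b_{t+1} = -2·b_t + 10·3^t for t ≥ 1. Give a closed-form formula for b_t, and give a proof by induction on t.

Computing the first terms: b_1 = 10, b_2 = 10, b_3 = 70. This suggests b_t = (-2)^(t + 1) + 2·3^t.
Base step (t = 1): the formula gives 10 = 10 = b_1.
Suppose the result is true for t = i, so b_i = (-2)^(i + 1) + 2·3^i.
Then b_{i+1} = -2·b_i + 10·3^i = -2·((-2)^(i + 1) + 2·3^i) + 10·3^i = (-2)^(i + 2) + 2·3^(i + 1) = (-2)^((i+1) + 1) + 2·3^(i+1),
which is the claimed formula at t = i+1.
This completes the induction.

b_t = (-2)^(t + 1) + 2·3^t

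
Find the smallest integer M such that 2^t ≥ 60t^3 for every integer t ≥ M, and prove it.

At t = 18: 262144 < 349920, so the inequality fails and M ≥ 19. We prove 2^t ≥ 60t^3 for all t ≥ 19.
When t = 19: 2^t = 524288 and 60t^3 = 411540, so 524288 ≥ 411540.
Inductive step: suppose the statement holds for some k ≥ 19, so 2^k ≥ 60k^3.
Then 2^(k + 1) = 2·(2^k) ≥ 2·(60k^3).
Also, for k ≥ 19 we have 2·(60k^3) ≥ 60(k+1)^3, since 2 ≥ (1 + 1/k)^3 for all k ≥ 19.
Combining, 2^(k + 1) ≥ 60(k+1)^3.
This completes the induction.
Hence the smallest such M is 19.

M = 19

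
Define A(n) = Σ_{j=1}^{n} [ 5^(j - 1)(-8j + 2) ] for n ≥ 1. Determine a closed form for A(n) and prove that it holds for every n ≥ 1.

A(n) = 5^n(-2n + 1) - 1

We claim A(n) = 5^n(-2n + 1) - 1 for all n ≥ 1.
Base case (n = 1): A(1) = -6, and the closed form gives -6. They agree.
Suppose the result is true for n = j, so A(j) = 5^j(-2j + 1) - 1.
Then A(j+1) = A(j) + (5^j(-8j - 6)) = (5^j(-2j + 1) - 1) + (5^j(-8j - 6)).
Simplifying, A(j+1) = -10·5^j·j - 5·5^j - 1 = 5^(j+1)(-2(j+1) + 1) - 1,
which is the closed form with n = j+1.
Hence, by induction on n, the claim holds for every n ≥ 1.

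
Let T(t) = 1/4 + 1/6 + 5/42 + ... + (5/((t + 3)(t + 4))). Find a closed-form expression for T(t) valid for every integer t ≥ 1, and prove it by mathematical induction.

T(t) = 5t/(4(t + 4))

We claim T(t) = 5t/(4(t + 4)) for all t ≥ 1.
Base case (t = 1): T(1) = 1/4, and the closed form gives 1/4. They agree.
For the inductive step, assume it holds for an arbitrary p ≥ 1, so T(p) = 5p/(4(p + 4)).
Then T(p+1) = T(p) + (5/((p + 4)(p + 5))) = (5p/(4(p + 4))) + (5/((p + 4)(p + 5))).
Simplifying, T(p+1) = 5(p + 1)/(4(p + 5)) = 5(p+1)/(4((p+1) + 4)),
which is the closed form with t = p+1.
By the principle of mathematical induction, the result holds for all t ≥ 1.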